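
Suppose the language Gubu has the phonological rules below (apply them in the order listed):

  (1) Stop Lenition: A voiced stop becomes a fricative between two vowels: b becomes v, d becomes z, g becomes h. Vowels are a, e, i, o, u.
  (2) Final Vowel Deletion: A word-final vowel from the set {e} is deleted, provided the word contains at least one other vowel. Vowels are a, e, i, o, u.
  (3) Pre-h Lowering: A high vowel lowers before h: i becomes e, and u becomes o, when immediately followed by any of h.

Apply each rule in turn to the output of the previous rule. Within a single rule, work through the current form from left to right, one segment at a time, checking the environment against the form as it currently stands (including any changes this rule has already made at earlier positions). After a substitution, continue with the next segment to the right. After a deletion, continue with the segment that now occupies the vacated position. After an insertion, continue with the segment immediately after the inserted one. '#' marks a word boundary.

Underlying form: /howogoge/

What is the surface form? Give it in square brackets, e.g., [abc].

(1) Stop Lenition: [howogoge] → [howohohe]
(2) Final Vowel Deletion: [howohohe] → [howohoh]
(3) Pre-h Lowering: no change — [howohoh]

[howohoh]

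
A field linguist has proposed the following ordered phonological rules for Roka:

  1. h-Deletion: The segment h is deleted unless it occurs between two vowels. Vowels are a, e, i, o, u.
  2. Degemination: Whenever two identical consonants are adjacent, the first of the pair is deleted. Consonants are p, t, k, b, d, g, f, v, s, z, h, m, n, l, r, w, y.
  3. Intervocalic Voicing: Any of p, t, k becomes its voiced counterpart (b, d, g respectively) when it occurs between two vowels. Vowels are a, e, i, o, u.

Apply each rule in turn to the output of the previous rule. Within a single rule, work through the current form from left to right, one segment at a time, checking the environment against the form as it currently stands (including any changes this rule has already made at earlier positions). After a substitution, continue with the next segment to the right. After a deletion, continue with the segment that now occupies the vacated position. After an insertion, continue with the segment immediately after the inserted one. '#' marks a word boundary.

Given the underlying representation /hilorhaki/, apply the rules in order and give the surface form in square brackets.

[iloragi]

1 h-Deletion: [hilorhaki] → [iloraki]
2 Degemination: no change — [iloraki]
3 Intervocalic Voicing: [iloraki] → [iloragi]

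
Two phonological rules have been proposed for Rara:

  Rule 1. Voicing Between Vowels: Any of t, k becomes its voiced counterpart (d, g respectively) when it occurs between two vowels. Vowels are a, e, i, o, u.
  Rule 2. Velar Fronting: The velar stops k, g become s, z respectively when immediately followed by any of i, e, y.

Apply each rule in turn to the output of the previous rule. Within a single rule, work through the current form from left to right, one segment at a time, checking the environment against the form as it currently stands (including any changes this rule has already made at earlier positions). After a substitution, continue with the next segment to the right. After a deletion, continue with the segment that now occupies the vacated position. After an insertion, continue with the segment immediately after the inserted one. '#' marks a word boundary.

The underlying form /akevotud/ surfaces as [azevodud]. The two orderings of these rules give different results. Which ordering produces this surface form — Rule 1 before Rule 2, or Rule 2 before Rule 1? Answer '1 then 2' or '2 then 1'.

1 then 2

Order 1 then 2:
  1 Voicing Between Vowels: [akevotud] → [agevodud]
  2 Velar Fronting: [agevodud] → [azevodud]
  result: [azevodud]
Order 2 then 1:
  2 Velar Fronting: [akevotud] → [asevotud]
  1 Voicing Between Vowels: [asevotud] → [asevodud]
  result: [asevodud]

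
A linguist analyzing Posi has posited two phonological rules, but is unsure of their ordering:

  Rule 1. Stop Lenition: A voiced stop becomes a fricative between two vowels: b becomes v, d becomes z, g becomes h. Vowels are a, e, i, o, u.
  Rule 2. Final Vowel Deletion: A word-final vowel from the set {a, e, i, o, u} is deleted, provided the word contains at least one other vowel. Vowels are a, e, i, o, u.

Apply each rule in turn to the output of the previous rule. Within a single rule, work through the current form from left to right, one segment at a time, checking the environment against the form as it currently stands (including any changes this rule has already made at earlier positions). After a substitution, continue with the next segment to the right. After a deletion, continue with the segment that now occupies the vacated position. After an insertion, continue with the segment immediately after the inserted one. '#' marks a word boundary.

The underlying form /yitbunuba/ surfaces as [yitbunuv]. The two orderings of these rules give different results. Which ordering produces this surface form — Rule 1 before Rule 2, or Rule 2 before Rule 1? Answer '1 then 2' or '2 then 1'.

Order 1 then 2:
  1 Stop Lenition: [yitbunuba] → [yitbunuva]
  2 Final Vowel Deletion: [yitbunuva] → [yitbunuv]
  result: [yitbunuv]
Order 2 then 1:
  2 Final Vowel Deletion: [yitbunuba] → [yitbunub]
  1 Stop Lenition: no change — [yitbunub]
  result: [yitbunub]

1 then 2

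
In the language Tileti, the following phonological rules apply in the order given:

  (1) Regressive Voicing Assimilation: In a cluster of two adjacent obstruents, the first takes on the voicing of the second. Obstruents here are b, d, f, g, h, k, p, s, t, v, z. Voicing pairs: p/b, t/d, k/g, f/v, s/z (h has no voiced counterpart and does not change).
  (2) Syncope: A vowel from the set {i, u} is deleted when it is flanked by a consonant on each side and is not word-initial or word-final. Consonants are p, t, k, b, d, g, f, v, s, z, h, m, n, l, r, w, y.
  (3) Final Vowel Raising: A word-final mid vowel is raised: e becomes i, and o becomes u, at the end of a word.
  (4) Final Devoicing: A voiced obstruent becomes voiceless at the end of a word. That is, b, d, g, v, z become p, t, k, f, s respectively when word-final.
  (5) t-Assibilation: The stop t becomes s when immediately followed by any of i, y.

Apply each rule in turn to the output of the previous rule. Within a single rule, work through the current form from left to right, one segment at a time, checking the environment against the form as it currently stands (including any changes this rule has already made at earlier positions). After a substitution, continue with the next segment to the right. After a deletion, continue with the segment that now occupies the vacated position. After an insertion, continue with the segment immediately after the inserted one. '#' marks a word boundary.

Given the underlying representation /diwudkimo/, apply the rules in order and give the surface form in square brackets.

(1) Regressive Voicing Assimilation: [diwudkimo] → [diwutkimo]
(2) Syncope: [diwutkimo] → [dwtkmo]
(3) Final Vowel Raising: [dwtkmo] → [dwtkmu]
(4) Final Devoicing: no change — [dwtkmu]
(5) t-Assibilation: no change — [dwtkmu]

[dwtkmu]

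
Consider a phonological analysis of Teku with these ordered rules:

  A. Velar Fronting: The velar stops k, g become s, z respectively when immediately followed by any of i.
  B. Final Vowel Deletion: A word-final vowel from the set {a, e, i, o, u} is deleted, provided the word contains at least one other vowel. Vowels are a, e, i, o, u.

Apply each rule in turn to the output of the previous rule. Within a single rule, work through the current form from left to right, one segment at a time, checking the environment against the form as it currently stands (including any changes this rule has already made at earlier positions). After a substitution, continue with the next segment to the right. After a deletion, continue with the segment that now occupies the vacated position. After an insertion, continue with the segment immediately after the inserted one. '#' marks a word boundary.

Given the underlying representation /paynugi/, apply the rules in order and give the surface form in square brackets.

A Velar Fronting: [paynugi] → [paynuzi]
B Final Vowel Deletion: [paynuzi] → [paynuz]

[paynuz]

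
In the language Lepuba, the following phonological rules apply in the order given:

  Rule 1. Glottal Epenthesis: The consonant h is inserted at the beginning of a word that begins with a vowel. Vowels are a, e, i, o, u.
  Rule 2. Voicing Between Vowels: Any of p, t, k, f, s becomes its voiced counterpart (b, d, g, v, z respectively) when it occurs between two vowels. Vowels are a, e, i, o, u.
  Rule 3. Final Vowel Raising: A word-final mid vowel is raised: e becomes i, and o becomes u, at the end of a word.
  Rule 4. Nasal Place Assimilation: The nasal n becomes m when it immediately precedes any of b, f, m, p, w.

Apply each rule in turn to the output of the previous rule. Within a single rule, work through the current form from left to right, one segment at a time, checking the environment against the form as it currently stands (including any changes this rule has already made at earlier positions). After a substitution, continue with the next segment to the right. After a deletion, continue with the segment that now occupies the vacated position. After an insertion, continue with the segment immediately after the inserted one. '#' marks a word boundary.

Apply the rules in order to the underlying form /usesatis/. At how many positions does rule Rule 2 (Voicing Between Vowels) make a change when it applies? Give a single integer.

3

Rule 1 Glottal Epenthesis: [usesatis] → [husesatis]
Rule 2 Voicing Between Vowels: [husesatis] → [huzezadis]
Rule 3 Final Vowel Raising: no change — [huzezadis]
Rule 4 Nasal Place Assimilation: no change — [huzezadis]
Rule Rule 2 changed 3 position(s).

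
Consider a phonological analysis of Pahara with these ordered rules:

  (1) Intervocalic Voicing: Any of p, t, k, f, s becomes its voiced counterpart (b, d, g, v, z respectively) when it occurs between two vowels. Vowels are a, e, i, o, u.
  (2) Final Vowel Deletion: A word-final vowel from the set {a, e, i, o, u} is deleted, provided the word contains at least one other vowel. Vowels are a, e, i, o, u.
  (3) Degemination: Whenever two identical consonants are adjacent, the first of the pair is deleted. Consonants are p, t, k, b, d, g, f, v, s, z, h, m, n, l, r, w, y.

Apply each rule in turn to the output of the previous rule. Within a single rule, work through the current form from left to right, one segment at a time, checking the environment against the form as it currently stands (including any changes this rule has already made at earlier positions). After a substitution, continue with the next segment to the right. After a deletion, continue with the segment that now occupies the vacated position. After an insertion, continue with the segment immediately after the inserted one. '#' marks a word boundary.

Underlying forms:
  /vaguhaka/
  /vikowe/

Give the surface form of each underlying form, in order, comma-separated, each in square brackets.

/vaguhaka/:
  (1) Intervocalic Voicing: [vaguhaka] → [vaguhaga]
  (2) Final Vowel Deletion: [vaguhaga] → [vaguhag]
  (3) Degemination: no change — [vaguhag]
/vikowe/:
  (1) Intervocalic Voicing: [vikowe] → [vigowe]
  (2) Final Vowel Deletion: [vigowe] → [vigow]
  (3) Degemination: no change — [vigow]

[vaguhag], [vigow]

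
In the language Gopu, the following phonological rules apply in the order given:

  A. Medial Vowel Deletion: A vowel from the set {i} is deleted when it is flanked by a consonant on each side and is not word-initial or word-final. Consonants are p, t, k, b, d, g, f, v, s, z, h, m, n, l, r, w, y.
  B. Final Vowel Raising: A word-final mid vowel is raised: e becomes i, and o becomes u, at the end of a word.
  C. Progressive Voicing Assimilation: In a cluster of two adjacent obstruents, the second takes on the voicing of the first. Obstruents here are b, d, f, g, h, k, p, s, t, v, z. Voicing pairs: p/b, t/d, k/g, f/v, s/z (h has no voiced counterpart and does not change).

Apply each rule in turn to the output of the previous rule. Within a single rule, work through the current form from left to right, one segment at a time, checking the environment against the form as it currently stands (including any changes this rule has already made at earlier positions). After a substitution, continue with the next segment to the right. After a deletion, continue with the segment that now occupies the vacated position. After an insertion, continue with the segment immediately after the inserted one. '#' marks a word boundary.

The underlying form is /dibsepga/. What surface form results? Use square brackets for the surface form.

A Medial Vowel Deletion: [dibsepga] → [dbsepga]
B Final Vowel Raising: no change — [dbsepga]
C Progressive Voicing Assimilation: [dbsepga] → [dbzepka]

[dbzepka]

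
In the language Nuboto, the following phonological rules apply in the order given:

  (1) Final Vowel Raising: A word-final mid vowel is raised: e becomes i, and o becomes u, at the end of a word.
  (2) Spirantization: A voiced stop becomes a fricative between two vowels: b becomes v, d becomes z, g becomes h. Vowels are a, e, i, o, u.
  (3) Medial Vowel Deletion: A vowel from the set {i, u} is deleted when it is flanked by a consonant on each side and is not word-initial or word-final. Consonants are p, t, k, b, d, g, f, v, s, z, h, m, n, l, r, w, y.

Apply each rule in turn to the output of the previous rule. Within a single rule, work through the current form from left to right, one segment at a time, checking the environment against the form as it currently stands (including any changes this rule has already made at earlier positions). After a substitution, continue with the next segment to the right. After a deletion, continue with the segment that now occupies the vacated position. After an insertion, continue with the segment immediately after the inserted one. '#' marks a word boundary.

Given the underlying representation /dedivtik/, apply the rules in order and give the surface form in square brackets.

(1) Final Vowel Raising: no change — [dedivtik]
(2) Spirantization: [dedivtik] → [dezivtik]
(3) Medial Vowel Deletion: [dezivtik] → [dezvtk]

[dezvtk]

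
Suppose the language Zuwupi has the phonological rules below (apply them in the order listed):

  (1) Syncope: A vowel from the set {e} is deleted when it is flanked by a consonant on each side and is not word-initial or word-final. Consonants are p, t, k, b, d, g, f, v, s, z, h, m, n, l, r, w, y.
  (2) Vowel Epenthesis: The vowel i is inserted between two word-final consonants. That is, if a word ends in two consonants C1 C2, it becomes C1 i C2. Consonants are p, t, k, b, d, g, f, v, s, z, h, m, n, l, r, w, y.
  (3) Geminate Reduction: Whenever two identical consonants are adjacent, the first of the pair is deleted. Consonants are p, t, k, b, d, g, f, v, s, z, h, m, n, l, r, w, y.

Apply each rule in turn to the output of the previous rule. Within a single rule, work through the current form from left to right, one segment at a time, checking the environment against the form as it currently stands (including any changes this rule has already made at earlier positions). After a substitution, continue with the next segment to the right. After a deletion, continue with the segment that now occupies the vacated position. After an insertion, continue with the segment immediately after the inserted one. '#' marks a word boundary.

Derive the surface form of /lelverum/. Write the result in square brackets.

(1) Syncope: [lelverum] → [llvrum]
(2) Vowel Epenthesis: no change — [llvrum]
(3) Geminate Reduction: [llvrum] → [lvrum]

[lvrum]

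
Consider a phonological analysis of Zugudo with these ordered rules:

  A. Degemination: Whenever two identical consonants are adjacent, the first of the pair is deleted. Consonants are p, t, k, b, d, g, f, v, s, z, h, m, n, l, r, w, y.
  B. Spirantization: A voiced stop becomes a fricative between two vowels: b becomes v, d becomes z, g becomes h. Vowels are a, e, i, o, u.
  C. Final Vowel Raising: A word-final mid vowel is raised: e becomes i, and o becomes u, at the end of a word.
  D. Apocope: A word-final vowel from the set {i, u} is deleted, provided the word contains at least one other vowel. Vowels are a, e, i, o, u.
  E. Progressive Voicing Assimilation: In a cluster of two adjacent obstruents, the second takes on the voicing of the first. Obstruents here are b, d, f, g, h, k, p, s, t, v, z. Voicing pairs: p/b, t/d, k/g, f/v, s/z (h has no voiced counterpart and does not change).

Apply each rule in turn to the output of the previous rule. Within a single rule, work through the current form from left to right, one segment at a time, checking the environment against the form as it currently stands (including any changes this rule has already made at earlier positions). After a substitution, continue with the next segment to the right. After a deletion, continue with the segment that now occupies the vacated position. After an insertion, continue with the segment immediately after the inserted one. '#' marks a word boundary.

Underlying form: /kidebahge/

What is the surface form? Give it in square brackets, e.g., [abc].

[kizevahk]

A Degemination: no change — [kidebahge]
B Spirantization: [kidebahge] → [kizevahge]
C Final Vowel Raising: [kizevahge] → [kizevahgi]
D Apocope: [kizevahgi] → [kizevahg]
E Progressive Voicing Assimilation: [kizevahg] → [kizevahk]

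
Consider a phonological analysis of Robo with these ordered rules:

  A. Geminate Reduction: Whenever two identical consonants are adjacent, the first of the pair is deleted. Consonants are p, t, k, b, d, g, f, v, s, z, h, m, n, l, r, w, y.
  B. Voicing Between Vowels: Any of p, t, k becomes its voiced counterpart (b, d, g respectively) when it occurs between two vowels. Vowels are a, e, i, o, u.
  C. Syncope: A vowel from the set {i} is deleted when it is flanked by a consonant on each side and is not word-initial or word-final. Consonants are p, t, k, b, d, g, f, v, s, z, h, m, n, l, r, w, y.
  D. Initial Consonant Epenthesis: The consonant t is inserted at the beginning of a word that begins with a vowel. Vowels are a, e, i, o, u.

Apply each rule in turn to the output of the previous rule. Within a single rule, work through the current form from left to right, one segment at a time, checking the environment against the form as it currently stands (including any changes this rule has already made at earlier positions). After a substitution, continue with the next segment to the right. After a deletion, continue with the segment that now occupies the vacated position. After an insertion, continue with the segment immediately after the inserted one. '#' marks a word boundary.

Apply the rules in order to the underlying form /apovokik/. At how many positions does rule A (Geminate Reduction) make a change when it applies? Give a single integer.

0

A Geminate Reduction: no change — [apovokik]
B Voicing Between Vowels: [apovokik] → [abovogik]
C Syncope: [abovogik] → [abovogk]
D Initial Consonant Epenthesis: [abovogk] → [tabovogk]
Rule A changed 0 position(s).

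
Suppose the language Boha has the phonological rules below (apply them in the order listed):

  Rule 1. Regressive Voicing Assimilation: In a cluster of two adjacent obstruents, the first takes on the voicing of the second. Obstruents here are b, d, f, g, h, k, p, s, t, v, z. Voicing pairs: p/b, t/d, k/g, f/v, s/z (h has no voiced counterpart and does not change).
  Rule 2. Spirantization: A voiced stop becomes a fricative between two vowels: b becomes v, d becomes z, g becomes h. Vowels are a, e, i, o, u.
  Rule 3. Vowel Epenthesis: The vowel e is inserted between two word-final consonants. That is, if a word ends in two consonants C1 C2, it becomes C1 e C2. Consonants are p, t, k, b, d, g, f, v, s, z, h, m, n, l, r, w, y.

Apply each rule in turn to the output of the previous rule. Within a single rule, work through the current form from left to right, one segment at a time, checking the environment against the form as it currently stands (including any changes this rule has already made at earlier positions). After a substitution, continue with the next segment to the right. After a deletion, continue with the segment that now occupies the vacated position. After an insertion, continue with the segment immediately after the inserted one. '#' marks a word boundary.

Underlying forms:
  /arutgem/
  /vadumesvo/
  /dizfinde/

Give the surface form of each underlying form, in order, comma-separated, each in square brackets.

[arudgem], [vazumezvo], [disfinde]

/arutgem/:
  Rule 1 Regressive Voicing Assimilation: [arutgem] → [arudgem]
  Rule 2 Spirantization: no change — [arudgem]
  Rule 3 Vowel Epenthesis: no change — [arudgem]
/vadumesvo/:
  Rule 1 Regressive Voicing Assimilation: [vadumesvo] → [vadumezvo]
  Rule 2 Spirantization: [vadumezvo] → [vazumezvo]
  Rule 3 Vowel Epenthesis: no change — [vazumezvo]
/dizfinde/:
  Rule 1 Regressive Voicing Assimilation: [dizfinde] → [disfinde]
  Rule 2 Spirantization: no change — [disfinde]
  Rule 3 Vowel Epenthesis: no change — [disfinde]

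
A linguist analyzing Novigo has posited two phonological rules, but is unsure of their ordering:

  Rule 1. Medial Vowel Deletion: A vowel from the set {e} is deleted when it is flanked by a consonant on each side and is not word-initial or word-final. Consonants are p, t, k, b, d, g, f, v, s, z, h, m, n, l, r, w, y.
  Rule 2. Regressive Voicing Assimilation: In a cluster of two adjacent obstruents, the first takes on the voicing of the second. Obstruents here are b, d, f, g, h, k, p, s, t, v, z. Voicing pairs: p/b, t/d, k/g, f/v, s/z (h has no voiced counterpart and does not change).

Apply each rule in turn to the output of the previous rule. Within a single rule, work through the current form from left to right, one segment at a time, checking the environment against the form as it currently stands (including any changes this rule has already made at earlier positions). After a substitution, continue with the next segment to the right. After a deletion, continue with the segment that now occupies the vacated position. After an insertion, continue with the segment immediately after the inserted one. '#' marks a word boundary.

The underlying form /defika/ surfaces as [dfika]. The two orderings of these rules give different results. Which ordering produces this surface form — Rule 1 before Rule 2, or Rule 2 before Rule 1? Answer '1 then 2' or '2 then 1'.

2 then 1

Order 1 then 2:
  1 Medial Vowel Deletion: [defika] → [dfika]
  2 Regressive Voicing Assimilation: [dfika] → [tfika]
  result: [tfika]
Order 2 then 1:
  2 Regressive Voicing Assimilation: no change — [defika]
  1 Medial Vowel Deletion: [defika] → [dfika]
  result: [dfika]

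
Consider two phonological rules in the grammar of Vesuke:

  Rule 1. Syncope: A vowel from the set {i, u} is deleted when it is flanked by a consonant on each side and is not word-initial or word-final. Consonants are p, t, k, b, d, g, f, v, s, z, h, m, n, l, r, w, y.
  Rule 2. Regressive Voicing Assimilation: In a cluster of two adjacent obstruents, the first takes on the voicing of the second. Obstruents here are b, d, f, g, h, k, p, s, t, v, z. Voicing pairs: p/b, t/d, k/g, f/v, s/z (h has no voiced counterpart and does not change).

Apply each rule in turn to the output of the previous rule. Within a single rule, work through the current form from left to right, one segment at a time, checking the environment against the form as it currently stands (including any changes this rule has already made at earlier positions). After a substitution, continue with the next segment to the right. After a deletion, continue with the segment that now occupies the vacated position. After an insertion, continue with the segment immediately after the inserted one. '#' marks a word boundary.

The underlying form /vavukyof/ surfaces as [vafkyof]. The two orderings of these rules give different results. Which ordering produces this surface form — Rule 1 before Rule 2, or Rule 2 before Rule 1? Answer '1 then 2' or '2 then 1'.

1 then 2

Order 1 then 2:
  1 Syncope: [vavukyof] → [vavkyof]
  2 Regressive Voicing Assimilation: [vavkyof] → [vafkyof]
  result: [vafkyof]
Order 2 then 1:
  2 Regressive Voicing Assimilation: no change — [vavukyof]
  1 Syncope: [vavukyof] → [vavkyof]
  result: [vavkyof]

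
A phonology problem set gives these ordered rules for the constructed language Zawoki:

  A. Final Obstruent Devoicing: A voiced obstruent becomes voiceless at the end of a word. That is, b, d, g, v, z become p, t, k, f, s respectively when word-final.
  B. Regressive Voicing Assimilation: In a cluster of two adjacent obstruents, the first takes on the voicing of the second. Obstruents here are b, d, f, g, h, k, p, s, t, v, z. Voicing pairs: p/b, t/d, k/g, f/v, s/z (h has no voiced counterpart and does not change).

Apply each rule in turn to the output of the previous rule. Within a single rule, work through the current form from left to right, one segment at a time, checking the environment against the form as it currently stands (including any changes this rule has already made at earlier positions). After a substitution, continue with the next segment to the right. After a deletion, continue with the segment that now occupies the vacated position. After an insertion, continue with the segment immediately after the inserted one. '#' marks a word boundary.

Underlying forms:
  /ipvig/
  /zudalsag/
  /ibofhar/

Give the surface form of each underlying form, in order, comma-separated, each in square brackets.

[ibvik], [zudalsak], [ibofhar]

/ipvig/:
  A Final Obstruent Devoicing: [ipvig] → [ipvik]
  B Regressive Voicing Assimilation: [ipvik] → [ibvik]
/zudalsag/:
  A Final Obstruent Devoicing: [zudalsag] → [zudalsak]
  B Regressive Voicing Assimilation: no change — [zudalsak]
/ibofhar/:
  A Final Obstruent Devoicing: no change — [ibofhar]
  B Regressive Voicing Assimilation: no change — [ibofhar]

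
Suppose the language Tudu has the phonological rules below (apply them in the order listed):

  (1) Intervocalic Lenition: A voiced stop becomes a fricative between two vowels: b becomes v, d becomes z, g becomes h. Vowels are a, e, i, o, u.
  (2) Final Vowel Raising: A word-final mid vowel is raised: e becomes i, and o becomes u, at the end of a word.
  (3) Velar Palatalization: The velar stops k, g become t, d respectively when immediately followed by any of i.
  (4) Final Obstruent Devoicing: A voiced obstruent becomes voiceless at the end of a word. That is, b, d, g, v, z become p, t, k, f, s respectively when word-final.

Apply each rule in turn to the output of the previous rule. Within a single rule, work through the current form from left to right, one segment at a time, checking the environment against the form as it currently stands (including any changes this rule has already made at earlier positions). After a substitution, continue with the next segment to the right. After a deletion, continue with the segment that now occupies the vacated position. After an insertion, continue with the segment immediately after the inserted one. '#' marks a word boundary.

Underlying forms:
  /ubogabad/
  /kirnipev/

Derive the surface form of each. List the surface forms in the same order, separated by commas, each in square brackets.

/ubogabad/:
  (1) Intervocalic Lenition: [ubogabad] → [uvohavad]
  (2) Final Vowel Raising: no change — [uvohavad]
  (3) Velar Palatalization: no change — [uvohavad]
  (4) Final Obstruent Devoicing: [uvohavad] → [uvohavat]
/kirnipev/:
  (1) Intervocalic Lenition: no change — [kirnipev]
  (2) Final Vowel Raising: no change — [kirnipev]
  (3) Velar Palatalization: [kirnipev] → [tirnipev]
  (4) Final Obstruent Devoicing: [tirnipev] → [tirnipef]

[uvohavat], [tirnipef]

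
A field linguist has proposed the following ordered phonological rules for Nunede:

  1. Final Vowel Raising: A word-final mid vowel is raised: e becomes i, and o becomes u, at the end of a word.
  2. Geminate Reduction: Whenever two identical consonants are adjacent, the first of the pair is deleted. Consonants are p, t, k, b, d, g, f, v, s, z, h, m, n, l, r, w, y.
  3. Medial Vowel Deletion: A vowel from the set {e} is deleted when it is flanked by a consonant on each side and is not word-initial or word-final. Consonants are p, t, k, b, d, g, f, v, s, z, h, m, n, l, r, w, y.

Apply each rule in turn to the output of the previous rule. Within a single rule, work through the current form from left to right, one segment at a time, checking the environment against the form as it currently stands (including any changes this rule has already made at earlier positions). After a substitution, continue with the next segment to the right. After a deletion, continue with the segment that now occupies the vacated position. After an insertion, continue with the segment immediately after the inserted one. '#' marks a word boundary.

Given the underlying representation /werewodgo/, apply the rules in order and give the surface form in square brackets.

[wrwodgu]

1 Final Vowel Raising: [werewodgo] → [werewodgu]
2 Geminate Reduction: no change — [werewodgu]
3 Medial Vowel Deletion: [werewodgu] → [wrwodgu]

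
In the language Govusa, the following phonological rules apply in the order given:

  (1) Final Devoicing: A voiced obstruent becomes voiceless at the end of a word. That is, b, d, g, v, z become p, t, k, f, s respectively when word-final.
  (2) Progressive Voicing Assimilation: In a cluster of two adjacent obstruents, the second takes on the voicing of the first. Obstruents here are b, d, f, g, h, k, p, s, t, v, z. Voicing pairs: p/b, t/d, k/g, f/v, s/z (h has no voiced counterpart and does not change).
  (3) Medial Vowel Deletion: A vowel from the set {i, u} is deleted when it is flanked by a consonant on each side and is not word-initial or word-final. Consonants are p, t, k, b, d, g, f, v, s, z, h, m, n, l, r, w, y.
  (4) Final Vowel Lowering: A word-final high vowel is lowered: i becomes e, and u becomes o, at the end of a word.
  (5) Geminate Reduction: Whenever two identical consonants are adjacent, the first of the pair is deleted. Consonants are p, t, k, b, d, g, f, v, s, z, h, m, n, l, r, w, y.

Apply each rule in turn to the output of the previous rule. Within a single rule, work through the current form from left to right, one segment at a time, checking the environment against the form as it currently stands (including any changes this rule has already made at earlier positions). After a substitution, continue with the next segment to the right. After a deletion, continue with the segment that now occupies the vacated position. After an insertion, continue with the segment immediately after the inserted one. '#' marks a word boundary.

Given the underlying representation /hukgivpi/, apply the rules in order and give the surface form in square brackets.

[hkvbe]

(1) Final Devoicing: no change — [hukgivpi]
(2) Progressive Voicing Assimilation: [hukgivpi] → [hukkivbi]
(3) Medial Vowel Deletion: [hukkivbi] → [hkkvbi]
(4) Final Vowel Lowering: [hkkvbi] → [hkkvbe]
(5) Geminate Reduction: [hkkvbe] → [hkvbe]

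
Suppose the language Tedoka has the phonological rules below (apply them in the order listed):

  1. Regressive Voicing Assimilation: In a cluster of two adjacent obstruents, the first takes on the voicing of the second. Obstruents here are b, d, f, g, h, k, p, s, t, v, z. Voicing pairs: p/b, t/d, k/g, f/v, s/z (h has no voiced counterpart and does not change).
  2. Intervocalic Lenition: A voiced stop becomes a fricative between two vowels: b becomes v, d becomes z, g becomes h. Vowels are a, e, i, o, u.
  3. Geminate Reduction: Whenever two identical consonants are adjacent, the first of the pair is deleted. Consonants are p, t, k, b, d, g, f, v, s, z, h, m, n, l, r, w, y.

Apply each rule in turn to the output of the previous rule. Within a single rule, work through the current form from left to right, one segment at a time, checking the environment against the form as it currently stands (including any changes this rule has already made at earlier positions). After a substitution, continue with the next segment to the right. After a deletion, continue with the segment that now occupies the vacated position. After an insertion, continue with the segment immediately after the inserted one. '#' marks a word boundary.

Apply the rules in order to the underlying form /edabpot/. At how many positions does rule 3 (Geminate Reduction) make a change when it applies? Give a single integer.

1

1 Regressive Voicing Assimilation: [edabpot] → [edappot]
2 Intervocalic Lenition: [edappot] → [ezappot]
3 Geminate Reduction: [ezappot] → [ezapot]
Rule 3 changed 1 position(s).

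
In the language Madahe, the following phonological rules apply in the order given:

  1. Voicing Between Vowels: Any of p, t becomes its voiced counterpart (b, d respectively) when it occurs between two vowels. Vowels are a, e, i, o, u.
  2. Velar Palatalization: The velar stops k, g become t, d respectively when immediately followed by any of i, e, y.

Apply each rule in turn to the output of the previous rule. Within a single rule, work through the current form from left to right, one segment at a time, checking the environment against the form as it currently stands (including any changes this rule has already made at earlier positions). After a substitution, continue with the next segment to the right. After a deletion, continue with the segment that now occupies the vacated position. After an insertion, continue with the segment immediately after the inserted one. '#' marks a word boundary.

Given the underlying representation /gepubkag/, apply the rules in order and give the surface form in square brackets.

1 Voicing Between Vowels: [gepubkag] → [gebubkag]
2 Velar Palatalization: [gebubkag] → [debubkag]

[debubkag]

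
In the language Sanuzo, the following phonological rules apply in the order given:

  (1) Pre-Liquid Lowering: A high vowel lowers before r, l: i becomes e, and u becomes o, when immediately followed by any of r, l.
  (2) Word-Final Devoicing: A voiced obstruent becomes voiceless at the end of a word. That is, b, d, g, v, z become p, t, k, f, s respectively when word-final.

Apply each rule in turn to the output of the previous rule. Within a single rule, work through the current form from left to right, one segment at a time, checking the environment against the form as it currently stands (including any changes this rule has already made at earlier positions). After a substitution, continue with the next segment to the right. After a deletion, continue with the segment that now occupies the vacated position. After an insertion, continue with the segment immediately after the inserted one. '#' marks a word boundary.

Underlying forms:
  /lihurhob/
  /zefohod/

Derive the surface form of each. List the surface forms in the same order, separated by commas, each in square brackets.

[lihorhop], [zefohot]

/lihurhob/:
  (1) Pre-Liquid Lowering: [lihurhob] → [lihorhob]
  (2) Word-Final Devoicing: [lihorhob] → [lihorhop]
/zefohod/:
  (1) Pre-Liquid Lowering: no change — [zefohod]
  (2) Word-Final Devoicing: [zefohod] → [zefohot]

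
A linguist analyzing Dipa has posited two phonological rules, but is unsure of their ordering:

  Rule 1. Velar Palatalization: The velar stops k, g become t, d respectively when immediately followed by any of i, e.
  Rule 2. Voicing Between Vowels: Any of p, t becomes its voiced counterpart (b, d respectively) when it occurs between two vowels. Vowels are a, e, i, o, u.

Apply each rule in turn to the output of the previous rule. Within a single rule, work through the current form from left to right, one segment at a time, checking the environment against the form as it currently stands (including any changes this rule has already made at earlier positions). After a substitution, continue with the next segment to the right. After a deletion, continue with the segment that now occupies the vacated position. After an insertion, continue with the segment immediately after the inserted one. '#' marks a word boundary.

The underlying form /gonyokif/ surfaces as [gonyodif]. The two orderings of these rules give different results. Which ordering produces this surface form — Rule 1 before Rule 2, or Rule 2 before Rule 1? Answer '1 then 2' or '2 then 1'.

Order 1 then 2:
  1 Velar Palatalization: [gonyokif] → [gonyotif]
  2 Voicing Between Vowels: [gonyotif] → [gonyodif]
  result: [gonyodif]
Order 2 then 1:
  2 Voicing Between Vowels: no change — [gonyokif]
  1 Velar Palatalization: [gonyokif] → [gonyotif]
  result: [gonyotif]

1 then 2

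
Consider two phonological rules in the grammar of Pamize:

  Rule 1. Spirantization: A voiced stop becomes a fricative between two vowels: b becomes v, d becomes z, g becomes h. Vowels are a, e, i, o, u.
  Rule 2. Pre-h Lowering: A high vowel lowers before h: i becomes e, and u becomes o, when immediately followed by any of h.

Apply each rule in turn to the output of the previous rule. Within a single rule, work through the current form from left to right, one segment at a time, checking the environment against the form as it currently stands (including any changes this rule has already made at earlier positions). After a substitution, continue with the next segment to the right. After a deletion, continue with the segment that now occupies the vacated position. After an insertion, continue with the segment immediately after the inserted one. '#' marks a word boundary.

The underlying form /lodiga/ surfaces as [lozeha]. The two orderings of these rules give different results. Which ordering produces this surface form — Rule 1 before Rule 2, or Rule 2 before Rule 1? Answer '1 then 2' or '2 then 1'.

Order 1 then 2:
  1 Spirantization: [lodiga] → [loziha]
  2 Pre-h Lowering: [loziha] → [lozeha]
  result: [lozeha]
Order 2 then 1:
  2 Pre-h Lowering: no change — [lodiga]
  1 Spirantization: [lodiga] → [loziha]
  result: [loziha]

1 then 2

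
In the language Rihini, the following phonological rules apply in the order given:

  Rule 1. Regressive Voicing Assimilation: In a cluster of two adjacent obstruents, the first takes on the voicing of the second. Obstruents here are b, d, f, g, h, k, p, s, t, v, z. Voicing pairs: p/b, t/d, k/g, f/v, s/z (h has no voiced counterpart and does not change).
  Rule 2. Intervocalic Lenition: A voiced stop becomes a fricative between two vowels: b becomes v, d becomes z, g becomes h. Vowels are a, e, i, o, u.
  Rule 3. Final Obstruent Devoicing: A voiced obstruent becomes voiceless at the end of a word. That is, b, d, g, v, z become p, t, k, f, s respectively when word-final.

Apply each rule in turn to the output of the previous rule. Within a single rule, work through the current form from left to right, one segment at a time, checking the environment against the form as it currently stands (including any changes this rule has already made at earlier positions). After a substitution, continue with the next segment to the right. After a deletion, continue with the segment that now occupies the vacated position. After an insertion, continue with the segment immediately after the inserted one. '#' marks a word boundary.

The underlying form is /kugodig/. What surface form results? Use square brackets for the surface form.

[kuhozik]

Rule 1 Regressive Voicing Assimilation: no change — [kugodig]
Rule 2 Intervocalic Lenition: [kugodig] → [kuhozig]
Rule 3 Final Obstruent Devoicing: [kuhozig] → [kuhozik]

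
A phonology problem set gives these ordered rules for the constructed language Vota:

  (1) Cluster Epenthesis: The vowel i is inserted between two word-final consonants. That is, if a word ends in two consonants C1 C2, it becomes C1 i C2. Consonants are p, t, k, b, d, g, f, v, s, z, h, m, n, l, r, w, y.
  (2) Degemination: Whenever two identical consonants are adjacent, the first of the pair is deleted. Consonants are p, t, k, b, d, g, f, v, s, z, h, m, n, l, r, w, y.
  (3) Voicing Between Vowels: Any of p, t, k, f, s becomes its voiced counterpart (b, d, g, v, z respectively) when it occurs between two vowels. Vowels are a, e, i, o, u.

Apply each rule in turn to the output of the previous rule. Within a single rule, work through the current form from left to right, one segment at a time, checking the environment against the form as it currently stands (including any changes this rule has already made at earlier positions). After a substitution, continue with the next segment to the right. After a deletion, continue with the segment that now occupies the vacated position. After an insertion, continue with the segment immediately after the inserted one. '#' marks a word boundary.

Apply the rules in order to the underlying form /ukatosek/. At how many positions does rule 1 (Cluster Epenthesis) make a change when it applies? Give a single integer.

0

(1) Cluster Epenthesis: no change — [ukatosek]
(2) Degemination: no change — [ukatosek]
(3) Voicing Between Vowels: [ukatosek] → [ugadozek]
Rule 1 changed 0 position(s).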